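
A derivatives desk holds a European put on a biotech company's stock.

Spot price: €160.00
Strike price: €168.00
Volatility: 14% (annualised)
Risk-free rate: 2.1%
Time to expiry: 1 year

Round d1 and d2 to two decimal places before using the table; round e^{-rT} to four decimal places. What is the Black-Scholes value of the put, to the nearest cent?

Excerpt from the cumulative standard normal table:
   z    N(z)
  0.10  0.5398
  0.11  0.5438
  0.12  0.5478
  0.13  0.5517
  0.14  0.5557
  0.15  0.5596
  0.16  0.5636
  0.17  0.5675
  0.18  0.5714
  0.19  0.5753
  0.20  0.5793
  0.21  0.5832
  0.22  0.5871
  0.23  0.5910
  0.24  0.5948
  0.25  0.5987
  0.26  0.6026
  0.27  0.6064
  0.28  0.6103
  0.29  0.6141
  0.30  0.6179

T = 1;  σ√T = 0.1400
ln(S/K) + (r + σ²/2)T = ln(160/168) + (0.021 + 0.14²/2)·1 = -0.0488 + 0.0308 = -0.0180
d₁ = -0.0180 / 0.1400 = -0.1285 ≈ -0.13
d₂ = d₁ − σ√T = -0.1285 − 0.1400 = -0.2685 ≈ -0.27
e^(−rT) = e^(−0.021·1) = 0.9792
N(−d₂) = N(0.27) = 0.6064;  N(−d₁) = N(0.13) = 0.5517
P = 168·0.9792·0.6064 − 160·0.5517 = 99.7562 − 88.2720 = 11.4842

€11.48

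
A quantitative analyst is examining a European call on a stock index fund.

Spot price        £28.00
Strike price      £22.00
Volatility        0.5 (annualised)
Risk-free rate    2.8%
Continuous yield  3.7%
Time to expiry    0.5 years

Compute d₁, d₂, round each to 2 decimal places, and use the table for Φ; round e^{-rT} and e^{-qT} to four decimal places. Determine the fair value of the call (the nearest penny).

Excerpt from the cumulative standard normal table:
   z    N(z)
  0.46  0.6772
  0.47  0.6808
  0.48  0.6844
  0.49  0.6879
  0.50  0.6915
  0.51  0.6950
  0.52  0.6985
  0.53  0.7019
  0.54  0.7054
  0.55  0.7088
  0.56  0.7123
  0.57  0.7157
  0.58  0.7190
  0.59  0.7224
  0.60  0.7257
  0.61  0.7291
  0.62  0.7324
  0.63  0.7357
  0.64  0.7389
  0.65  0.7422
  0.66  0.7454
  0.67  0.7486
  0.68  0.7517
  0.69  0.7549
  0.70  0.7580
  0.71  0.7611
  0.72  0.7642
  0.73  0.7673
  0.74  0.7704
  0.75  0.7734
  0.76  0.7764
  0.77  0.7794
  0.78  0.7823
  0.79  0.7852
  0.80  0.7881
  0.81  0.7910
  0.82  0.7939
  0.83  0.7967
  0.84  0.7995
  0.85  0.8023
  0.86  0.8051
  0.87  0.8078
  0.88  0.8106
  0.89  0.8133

£7.13

σ√T = 0.5·√0.5 = 0.3536
d₁ = [ln(28/22) + (0.028 − 0.037 + 0.5²/2)·0.5] / 0.3536 = [0.2412 + 0.0580] / 0.3536 = 0.8462 → 0.85
d₂ = d₁ − σ√T = 0.8462 − 0.3536 = 0.4926 → 0.49
exp(−qT) = exp(−0.037·0.5) = 0.9817;  exp(−rT) = exp(−0.028·0.5) = 0.9861
N(d₁) = N(0.85) = 0.8023;  N(d₂) = N(0.49) = 0.6879
C = 28·0.9817·0.8023 − 22·0.9861·0.6879 = 22.0533 − 14.9234 = 7.1299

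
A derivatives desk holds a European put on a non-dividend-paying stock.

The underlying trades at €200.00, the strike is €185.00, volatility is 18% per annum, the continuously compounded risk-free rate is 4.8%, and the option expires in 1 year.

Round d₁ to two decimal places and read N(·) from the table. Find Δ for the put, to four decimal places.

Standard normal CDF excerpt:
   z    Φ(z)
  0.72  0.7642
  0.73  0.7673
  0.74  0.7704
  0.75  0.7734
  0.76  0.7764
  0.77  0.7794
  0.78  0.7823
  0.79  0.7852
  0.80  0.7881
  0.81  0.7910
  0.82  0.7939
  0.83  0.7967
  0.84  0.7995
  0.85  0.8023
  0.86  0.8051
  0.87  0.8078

-0.2148

σ√T = 0.18·√1 = 0.1800
ln(S/K) + (r + σ²/2)T = ln(200/185) + (0.048 + 0.18²/2)·1 = 0.0780 + 0.0642 = 0.1422
d₁ = 0.1422 / 0.1800 = 0.7898 ≈ 0.79
N(d₁) = N(0.79) = 0.7852
Δ_put = N(d₁) − 1 = 0.7852 − 1 = -0.2148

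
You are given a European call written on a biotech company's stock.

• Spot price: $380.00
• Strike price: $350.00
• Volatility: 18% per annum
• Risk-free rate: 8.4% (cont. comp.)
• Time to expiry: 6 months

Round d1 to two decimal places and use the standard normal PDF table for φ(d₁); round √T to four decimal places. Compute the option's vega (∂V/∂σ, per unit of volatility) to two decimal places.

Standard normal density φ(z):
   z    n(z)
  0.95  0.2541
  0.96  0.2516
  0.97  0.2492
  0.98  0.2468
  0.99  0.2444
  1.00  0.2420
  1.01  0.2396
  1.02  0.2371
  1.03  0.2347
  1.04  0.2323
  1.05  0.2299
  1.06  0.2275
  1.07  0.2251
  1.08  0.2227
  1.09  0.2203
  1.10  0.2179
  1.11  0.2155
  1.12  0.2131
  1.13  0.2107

62.42

σ√T = 0.18 × 0.7071 = 0.1273
d₁ = [ln(380/350) + (0.084 + 0.18²/2)·0.5] / 0.1273 = [0.0822 + 0.0501] / 0.1273 = 1.0397 → 1.04
√T = √0.5 = 0.7071
φ(d₁) = φ(1.04) = 0.2323
vega = S·φ(d₁)·√T = 380·0.2323·0.7071 = 62.4185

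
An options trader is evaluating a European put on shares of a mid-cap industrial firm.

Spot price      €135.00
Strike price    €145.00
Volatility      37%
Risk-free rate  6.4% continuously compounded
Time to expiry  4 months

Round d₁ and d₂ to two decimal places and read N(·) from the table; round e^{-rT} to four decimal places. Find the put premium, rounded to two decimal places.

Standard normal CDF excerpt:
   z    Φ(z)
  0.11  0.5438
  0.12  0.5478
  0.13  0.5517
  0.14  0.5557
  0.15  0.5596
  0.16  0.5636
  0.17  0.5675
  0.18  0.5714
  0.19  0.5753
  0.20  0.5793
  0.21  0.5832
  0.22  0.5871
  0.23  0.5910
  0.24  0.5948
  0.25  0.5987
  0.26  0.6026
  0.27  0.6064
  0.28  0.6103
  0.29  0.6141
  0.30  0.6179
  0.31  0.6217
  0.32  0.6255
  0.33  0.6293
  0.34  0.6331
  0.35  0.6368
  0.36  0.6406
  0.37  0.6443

σ√T = 0.37·√0.3333 = 0.2136
d₁ = [ln(135/145) + (0.064 + 0.37²/2)·0.3333] / 0.2136 = [-0.0715 + 0.0442] / 0.2136 = -0.1278 ≈ -0.13
d₂ = d₁ − σ√T = -0.1278 − 0.2136 = -0.3415 ≈ -0.34
e^(−rT) = e^(−0.064·0.3333) = 0.9789
N(−d₂) = N(0.34) = 0.6331;  N(−d₁) = N(0.13) = 0.5517
P = 145·0.9789·0.6331 − 135·0.5517 = 89.8625 − 74.4795 = 15.3830

€15.38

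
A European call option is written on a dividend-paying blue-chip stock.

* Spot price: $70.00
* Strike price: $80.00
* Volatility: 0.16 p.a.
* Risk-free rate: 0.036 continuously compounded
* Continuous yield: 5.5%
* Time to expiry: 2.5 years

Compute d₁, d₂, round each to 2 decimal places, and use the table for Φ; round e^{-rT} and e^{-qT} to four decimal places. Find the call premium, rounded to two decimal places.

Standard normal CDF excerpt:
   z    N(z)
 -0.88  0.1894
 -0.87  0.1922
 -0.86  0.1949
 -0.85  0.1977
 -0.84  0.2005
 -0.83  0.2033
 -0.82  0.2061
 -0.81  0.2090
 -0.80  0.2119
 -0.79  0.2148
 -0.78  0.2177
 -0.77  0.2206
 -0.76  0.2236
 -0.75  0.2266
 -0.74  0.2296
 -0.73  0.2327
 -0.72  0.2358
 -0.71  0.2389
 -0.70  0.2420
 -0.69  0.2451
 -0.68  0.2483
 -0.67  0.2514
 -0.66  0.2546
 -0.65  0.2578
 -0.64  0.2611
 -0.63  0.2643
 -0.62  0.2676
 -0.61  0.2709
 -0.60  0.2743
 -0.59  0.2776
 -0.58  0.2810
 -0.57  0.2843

$2.28

T = 2.5;  σ√T = 0.2530
d₁ = [ln(70/80) + (0.036 − 0.055 + ½·0.16²)·2.5] / (σ√T) = (-0.1335 − 0.0155) / 0.2530 = -0.5891 ⇒ -0.59
d₂ = -0.5891 − 0.2530 = -0.8421 ⇒ -0.84
exp(−qT) = exp(−0.055·2.5) = 0.8715;  exp(−rT) = exp(−0.036·2.5) = 0.9139
N(d₁) = N(-0.59) = 0.2776;  N(d₂) = N(-0.84) = 0.2005
C = 70·0.8715·0.2776 − 80·0.9139·0.2005 = 16.9350 − 14.6590 = 2.2760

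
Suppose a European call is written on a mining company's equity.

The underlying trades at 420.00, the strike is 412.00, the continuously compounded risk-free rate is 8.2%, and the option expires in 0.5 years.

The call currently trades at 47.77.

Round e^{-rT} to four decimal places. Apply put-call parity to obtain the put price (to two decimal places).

23.21

exp(−rT) = exp(−0.082·0.5) = 0.9598
Put-call parity: C − P = S − K·e^(−rT) = 420 − 412·0.9598 = 420 − 395.4376 = 24.5624
P = C − (C − P) = 47.77 − (24.5624) = 23.2076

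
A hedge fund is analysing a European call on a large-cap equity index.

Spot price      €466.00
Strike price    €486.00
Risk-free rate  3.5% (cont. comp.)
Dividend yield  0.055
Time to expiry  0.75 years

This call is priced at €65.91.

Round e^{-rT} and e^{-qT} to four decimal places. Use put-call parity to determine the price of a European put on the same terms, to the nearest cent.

€92.15

e^(−qT) = e^(−0.055·0.75) = 0.9596;  e^(−rT) = e^(−0.035·0.75) = 0.9741
Put-call parity: C − P = S·e^(−qT) − K·e^(−rT) = 466·0.9596 − 486·0.9741 = 447.1736 − 473.4126 = -26.2390
P = C − (C − P) = 65.91 − (-26.2390) = 92.1490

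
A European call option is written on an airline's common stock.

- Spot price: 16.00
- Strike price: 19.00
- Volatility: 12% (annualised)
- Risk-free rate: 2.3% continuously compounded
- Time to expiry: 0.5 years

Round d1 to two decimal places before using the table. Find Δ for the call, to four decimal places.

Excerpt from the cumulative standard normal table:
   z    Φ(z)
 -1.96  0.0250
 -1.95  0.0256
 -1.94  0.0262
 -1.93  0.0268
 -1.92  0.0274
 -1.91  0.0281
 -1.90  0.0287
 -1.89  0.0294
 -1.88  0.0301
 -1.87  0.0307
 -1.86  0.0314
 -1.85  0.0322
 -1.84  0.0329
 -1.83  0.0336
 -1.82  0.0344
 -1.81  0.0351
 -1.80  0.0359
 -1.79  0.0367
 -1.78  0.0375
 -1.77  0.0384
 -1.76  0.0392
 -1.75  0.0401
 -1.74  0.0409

σ√T = 0.12·√0.5 = 0.0849
d₁ = [ln(16/19) + (0.023 + 0.12²/2)·0.5] / 0.0849 = [-0.1719 + 0.0151] / 0.0849 = -1.8473 → -1.85
N(d₁) = N(-1.85) = 0.0322
Δ_call = N(d₁) = 0.0322

0.0322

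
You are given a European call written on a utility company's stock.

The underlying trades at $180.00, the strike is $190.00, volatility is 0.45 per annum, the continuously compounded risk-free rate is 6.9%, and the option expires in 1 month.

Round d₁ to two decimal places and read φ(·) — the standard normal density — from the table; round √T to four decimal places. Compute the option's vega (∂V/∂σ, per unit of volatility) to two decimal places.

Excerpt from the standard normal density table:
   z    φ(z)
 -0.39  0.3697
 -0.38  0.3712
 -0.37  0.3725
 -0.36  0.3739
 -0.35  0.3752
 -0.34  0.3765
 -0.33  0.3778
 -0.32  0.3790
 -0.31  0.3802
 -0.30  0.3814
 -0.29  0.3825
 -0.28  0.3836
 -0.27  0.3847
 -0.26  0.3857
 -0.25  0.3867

19.76

σ√T = 0.45·√0.08333 = 0.1299
d₁ = [ln(180/190) + (0.069 + 0.45²/2)·0.08333] / 0.1299 = [-0.0541 + 0.0142] / 0.1299 = -0.3070 ≈ -0.31
√T = √0.08333 = 0.2887
φ(d₁) = φ(-0.31) = 0.3802
vega = S·φ(d₁)·√T = 180·0.3802·0.2887 = 19.7575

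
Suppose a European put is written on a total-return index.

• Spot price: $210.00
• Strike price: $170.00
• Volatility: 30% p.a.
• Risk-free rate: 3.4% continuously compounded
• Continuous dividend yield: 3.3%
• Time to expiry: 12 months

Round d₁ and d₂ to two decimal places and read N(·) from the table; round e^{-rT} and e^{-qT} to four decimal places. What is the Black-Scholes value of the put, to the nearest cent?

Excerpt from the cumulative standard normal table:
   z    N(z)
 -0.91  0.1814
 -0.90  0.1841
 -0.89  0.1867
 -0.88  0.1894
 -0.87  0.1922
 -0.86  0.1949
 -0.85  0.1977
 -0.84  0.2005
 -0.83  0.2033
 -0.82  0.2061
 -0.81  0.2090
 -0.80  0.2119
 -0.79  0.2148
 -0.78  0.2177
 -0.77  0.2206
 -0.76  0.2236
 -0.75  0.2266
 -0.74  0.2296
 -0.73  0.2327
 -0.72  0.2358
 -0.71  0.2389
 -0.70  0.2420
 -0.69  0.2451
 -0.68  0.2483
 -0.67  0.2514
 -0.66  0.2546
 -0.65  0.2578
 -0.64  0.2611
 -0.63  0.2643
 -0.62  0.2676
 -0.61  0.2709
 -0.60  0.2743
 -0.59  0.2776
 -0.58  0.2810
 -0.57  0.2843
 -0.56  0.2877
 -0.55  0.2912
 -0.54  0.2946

σ√T = 0.3 × 1.0000 = 0.3000
d₁ = [ln(210/170) + (0.034 − 0.033 + 0.3²/2)·1] / 0.3000 = [0.2113 + 0.0460] / 0.3000 = 0.8577 ⇒ 0.86
d₂ = d₁ − σ√T = 0.8577 − 0.3000 = 0.5577 ⇒ 0.56
exp(−qT) = exp(−0.033·1) = 0.9675;  exp(−rT) = exp(−0.034·1) = 0.9666
N(−d₂) = N(-0.56) = 0.2877;  N(−d₁) = N(-0.86) = 0.1949
P = 170·0.9666·0.2877 − 210·0.9675·0.1949 = 47.2754 − 39.5988 = 7.6766

$7.68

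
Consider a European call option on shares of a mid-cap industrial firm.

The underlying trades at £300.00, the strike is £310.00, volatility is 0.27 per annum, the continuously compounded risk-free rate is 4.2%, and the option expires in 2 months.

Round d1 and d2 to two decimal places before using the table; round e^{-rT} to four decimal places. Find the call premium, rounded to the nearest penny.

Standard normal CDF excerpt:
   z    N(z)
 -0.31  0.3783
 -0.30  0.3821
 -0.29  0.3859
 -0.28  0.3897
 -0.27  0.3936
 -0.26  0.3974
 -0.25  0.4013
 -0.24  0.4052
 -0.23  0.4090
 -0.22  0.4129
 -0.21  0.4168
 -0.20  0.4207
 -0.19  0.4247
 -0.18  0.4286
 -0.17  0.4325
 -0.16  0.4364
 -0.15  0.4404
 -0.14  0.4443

T = 0.1667;  σ√T = 0.1102
d₁ = [ln(300/310) + (0.042 + 0.27²/2)·0.1667] / 0.1102 = [-0.0328 + 0.0131] / 0.1102 = -0.1789 which rounds to -0.18
d₂ = d₁ − σ√T = -0.1789 − 0.1102 = -0.2891 which rounds to -0.29
e^(−rT) = e^(−0.042·0.1667) = 0.9930
N(d₁) = N(-0.18) = 0.4286;  N(d₂) = N(-0.29) = 0.3859
C = 300·0.4286 − 310·0.9930·0.3859 = 128.5800 − 118.7916 = 9.7884

£9.79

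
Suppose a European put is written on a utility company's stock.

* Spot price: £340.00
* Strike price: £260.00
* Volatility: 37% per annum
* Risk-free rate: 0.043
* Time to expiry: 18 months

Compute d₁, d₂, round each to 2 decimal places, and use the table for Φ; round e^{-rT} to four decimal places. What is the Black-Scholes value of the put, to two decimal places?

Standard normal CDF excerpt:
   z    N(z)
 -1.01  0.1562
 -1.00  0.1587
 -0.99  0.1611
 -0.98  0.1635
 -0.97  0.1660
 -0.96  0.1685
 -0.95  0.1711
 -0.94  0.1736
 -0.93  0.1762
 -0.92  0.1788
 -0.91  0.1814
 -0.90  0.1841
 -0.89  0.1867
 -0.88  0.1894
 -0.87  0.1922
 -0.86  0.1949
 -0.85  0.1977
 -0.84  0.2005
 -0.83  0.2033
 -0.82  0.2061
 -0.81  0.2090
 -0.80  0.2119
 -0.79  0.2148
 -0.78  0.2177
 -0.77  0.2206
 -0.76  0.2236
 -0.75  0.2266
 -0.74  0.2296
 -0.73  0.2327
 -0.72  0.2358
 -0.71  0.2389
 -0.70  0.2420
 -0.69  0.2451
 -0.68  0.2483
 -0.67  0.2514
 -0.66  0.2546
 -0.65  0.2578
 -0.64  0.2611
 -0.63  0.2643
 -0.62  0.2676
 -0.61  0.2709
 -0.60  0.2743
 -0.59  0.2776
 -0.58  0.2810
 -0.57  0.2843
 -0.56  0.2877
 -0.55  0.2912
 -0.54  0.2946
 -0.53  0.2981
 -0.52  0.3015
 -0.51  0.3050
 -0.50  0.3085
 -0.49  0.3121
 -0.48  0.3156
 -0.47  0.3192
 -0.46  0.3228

£17.05

σ√T = 0.37·√1.5 = 0.4532
d₁ = [ln(340/260) + (0.043 + 0.37²/2)·1.5] / 0.4532 = [0.2683 + 0.1672] / 0.4532 = 0.9609 → 0.96
d₂ = d₁ − σ√T = 0.9609 − 0.4532 = 0.5077 → 0.51
e^(−rT) = e^(−0.043·1.5) = 0.9375
P = 260·0.9375·N(-0.51) − 340·N(-0.96) = 260·0.9375·0.3050 − 340·0.1685 = 74.3438 − 57.2900 = 17.0537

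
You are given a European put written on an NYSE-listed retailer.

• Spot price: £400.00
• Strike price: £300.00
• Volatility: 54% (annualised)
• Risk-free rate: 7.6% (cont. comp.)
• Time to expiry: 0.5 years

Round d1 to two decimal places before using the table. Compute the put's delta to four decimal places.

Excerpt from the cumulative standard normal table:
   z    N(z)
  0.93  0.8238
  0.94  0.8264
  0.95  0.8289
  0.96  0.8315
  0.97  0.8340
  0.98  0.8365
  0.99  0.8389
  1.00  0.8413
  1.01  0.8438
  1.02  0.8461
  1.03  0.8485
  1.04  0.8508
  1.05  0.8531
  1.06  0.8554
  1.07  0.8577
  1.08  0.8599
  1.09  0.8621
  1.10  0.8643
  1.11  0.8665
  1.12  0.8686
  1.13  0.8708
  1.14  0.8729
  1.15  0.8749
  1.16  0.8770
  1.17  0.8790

T = 0.5;  σ√T = 0.3818
d₁ = [ln(400/300) + (0.076 + 0.54²/2)·0.5] / 0.3818 = [0.2877 + 0.1109] / 0.3818 = 1.0439 ≈ 1.04
N(d₁) = N(1.04) = 0.8508
Δ_put = N(d₁) − 1 = 0.8508 − 1 = -0.1492

-0.1492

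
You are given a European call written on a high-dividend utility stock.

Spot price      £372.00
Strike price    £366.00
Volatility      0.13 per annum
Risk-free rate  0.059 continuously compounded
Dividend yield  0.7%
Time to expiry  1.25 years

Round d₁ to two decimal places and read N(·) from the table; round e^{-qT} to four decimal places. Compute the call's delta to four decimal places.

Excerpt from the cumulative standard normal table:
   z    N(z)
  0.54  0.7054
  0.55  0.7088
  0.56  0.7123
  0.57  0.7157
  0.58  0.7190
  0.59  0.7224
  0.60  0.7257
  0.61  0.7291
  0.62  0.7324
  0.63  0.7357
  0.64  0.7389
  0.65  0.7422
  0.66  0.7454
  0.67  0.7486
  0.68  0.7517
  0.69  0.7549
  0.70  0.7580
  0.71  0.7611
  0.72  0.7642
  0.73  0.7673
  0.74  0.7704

0.7293

T = 1.25;  σ√T = 0.1453
d₁ = [ln(372/366) + (0.059 − 0.007 + 0.13²/2)·1.25] / 0.1453 = [0.0163 + 0.0756] / 0.1453 = 0.6318 ≈ 0.63
N(d₁) = N(0.63) = 0.7357
Δ_call = e^(−qT)·N(d₁) = 0.9913·0.7357 = 0.7293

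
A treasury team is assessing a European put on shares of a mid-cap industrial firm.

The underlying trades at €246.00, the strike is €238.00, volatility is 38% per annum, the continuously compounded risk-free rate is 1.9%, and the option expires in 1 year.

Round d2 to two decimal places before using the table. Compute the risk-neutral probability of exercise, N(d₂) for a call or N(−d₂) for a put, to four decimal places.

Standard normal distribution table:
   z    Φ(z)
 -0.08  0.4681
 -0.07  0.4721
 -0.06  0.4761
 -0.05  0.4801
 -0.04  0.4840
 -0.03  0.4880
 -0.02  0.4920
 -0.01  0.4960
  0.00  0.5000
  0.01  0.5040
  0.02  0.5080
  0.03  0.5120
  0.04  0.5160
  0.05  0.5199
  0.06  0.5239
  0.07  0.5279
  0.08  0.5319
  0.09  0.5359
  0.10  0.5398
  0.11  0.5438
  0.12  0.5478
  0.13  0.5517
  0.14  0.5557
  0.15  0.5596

T = 1;  σ√T = 0.3800
d₁ = [ln(246/238) + (0.019 + ½·0.38²)·1] / (σ√T) = (0.0331 + 0.0912) / 0.3800 = 0.3270 which rounds to 0.33
d₂ = 0.3270 − 0.3800 = -0.0530 which rounds to -0.05
Pr(exercise) under Q = N(−d₂) = N(0.05) = 0.5199

0.5199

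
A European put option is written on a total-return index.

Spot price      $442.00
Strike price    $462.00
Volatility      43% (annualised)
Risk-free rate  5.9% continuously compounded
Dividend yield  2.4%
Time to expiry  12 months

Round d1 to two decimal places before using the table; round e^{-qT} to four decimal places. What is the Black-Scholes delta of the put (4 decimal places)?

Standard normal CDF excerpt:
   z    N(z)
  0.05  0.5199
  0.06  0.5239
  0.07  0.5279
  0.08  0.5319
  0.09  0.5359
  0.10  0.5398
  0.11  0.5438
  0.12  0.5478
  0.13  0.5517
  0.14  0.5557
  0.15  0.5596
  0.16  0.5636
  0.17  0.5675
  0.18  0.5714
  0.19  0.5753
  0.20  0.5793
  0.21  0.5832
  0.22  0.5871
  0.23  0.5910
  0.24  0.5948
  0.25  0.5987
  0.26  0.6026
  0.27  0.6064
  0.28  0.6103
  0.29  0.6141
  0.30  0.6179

T = 1;  σ√T = 0.4300
d₁ = [ln(442/462) + (0.059 − 0.024 + 0.43²/2)·1] / 0.4300 = [-0.0443 + 0.1274] / 0.4300 = 0.1935 ⇒ 0.19
N(d₁) = N(0.19) = 0.5753
Δ_put = exp(−qT)·(N(d₁) − 1) = 0.9763·(0.5753 − 1) = -0.4146

-0.4146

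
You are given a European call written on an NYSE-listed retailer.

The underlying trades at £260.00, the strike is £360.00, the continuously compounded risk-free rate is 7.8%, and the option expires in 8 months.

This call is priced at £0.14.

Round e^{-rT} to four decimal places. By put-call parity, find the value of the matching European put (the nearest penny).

exp(−rT) = exp(−0.078·0.6667) = 0.9493
Put-call parity: C − P = S − K·e^(−rT) = 260 − 360·0.9493 = 260 − 341.7480 = -81.7480
P = C − (C − P) = 0.14 − (-81.7480) = 81.8880

£81.89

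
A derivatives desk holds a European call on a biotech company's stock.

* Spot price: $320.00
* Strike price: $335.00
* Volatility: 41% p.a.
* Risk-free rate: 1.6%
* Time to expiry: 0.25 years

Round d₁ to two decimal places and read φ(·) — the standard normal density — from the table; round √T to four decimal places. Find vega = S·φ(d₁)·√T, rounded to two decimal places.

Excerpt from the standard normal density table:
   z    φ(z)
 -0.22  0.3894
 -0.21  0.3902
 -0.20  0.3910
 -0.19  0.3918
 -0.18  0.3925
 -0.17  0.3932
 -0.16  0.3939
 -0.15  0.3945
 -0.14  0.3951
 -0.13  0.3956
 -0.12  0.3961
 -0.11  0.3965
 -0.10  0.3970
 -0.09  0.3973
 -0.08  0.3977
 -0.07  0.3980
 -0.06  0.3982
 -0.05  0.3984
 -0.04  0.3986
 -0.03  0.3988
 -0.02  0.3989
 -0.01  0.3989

σ√T = 0.41·√0.25 = 0.2050
d₁ = [ln(320/335) + (0.016 + 0.41²/2)·0.25] / 0.2050 = [-0.0458 + 0.0250] / 0.2050 = -0.1014 → -0.10
√T = √0.25 = 0.5000
φ(d₁) = φ(-0.10) = 0.3970
vega = S·φ(d₁)·√T = 320·0.3970·0.5000 = 63.5200
(Vega is the same for a European call and put with the same parameters.)

63.52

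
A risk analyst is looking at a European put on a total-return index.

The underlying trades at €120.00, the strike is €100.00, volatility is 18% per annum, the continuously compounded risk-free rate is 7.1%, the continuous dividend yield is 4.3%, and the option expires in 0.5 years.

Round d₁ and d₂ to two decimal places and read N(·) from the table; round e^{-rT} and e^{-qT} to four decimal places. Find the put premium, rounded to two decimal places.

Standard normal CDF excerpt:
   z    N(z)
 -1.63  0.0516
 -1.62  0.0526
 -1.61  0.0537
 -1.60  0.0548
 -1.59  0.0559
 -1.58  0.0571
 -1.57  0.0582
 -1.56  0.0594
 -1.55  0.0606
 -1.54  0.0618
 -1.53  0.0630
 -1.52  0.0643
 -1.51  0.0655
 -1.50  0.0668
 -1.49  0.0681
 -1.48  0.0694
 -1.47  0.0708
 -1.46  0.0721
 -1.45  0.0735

€0.39

T = 0.5;  σ√T = 0.1273
d₁ = [ln(120/100) + (0.071 − 0.043 + ½·0.18²)·0.5] / (σ√T) = (0.1823 + 0.0221) / 0.1273 = 1.6061 ⇒ 1.61
d₂ = 1.6061 − 0.1273 = 1.4788 ⇒ 1.48
e^(−qT) = e^(−0.043·0.5) = 0.9787;  e^(−rT) = e^(−0.071·0.5) = 0.9651
N(−d₂) = N(-1.48) = 0.0694;  N(−d₁) = N(-1.61) = 0.0537
P = 100·0.9651·0.0694 − 120·0.9787·0.0537 = 6.6978 − 6.3067 = 0.3911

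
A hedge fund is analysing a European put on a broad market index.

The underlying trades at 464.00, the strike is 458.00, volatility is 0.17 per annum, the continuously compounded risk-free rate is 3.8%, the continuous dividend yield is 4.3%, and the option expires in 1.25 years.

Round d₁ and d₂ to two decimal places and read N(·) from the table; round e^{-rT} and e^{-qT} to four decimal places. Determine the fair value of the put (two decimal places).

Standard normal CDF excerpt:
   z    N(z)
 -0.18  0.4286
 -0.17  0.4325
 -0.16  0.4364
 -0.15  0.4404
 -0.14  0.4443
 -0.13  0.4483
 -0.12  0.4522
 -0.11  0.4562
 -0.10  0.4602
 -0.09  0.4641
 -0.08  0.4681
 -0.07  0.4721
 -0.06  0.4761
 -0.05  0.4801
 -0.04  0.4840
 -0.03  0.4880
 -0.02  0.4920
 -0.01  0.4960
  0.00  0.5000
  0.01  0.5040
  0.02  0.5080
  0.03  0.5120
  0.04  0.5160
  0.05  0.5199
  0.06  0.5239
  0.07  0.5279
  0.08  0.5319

σ√T = 0.17 × 1.1180 = 0.1901
d₁ = [ln(464/458) + (0.038 − 0.043 + 0.17²/2)·1.25] / 0.1901 = [0.0130 + 0.0118] / 0.1901 = 0.1306 ≈ 0.13
d₂ = d₁ − σ√T = 0.1306 − 0.1901 = -0.0594 ≈ -0.06
exp(−qT) = exp(−0.043·1.25) = 0.9477;  exp(−rT) = exp(−0.038·1.25) = 0.9536
N(−d₂) = N(0.06) = 0.5239;  N(−d₁) = N(-0.13) = 0.4483
P = 458·0.9536·0.5239 − 464·0.9477·0.4483 = 228.8127 − 197.1322 = 31.6805

31.68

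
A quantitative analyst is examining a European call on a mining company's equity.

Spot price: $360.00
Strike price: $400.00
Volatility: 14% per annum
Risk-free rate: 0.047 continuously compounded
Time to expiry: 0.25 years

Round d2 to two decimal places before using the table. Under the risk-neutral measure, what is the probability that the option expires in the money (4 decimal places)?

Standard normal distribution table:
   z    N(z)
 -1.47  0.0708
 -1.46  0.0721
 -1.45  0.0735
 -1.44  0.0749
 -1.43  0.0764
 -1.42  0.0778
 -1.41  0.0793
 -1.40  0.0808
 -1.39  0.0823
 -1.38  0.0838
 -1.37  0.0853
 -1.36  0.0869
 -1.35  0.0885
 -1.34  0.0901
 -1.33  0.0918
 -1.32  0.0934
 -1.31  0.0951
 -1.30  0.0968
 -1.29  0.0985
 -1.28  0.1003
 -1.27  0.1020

0.0853

σ√T = 0.14 × 0.5000 = 0.0700
d₁ = [ln(360/400) + (0.047 + 0.14²/2)·0.25] / 0.0700 = [-0.1054 + 0.0142] / 0.0700 = -1.3023 ⇒ -1.30
d₂ = d₁ − σ√T = -1.3023 − 0.0700 = -1.3723 ⇒ -1.37
Pr(exercise) under Q = N(d₂) = 0.0853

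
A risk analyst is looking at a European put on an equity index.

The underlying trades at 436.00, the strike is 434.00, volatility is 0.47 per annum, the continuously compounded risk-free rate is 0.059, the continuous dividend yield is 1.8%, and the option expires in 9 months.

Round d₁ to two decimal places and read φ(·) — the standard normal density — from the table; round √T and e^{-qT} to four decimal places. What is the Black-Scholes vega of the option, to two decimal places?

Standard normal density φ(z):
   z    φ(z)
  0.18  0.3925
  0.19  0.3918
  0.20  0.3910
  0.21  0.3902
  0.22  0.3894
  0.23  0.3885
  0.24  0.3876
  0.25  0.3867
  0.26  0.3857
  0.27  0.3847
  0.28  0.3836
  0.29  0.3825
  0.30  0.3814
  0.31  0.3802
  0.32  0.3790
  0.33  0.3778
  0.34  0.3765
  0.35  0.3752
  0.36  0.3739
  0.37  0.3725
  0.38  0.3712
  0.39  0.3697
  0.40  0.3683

T = 0.75;  σ√T = 0.4070
ln(S/K) + (r − q + σ²/2)T = ln(436/434) + (0.059 − 0.018 + 0.47²/2)·0.75 = 0.0046 + 0.1136 = 0.1182
d₁ = 0.1182 / 0.4070 = 0.2904 ≈ 0.29
√T = √0.75 = 0.8660
φ(d₁) = φ(0.29) = 0.3825
exp(−qT) = exp(−0.018·0.75) = 0.9866
vega = S·exp(−qT)·φ(d₁)·√T = 436·0.9866·0.3825·0.8660 = 142.4876
(The call has the same vega.)

142.49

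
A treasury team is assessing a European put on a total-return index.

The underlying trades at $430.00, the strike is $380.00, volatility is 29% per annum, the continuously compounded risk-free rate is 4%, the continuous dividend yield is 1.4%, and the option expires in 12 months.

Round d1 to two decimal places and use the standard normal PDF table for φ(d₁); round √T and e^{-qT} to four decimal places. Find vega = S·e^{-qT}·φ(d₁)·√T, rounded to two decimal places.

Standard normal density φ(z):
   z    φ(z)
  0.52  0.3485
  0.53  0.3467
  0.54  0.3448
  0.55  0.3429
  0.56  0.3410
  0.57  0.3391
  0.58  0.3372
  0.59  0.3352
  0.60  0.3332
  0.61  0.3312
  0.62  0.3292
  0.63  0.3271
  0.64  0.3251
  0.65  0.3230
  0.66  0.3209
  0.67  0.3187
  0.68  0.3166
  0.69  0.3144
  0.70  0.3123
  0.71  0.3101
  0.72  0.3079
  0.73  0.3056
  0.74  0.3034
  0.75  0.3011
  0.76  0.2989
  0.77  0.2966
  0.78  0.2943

136.07

σ√T = 0.29 × 1.0000 = 0.2900
d₁ = [ln(430/380) + (0.04 − 0.014 + ½·0.29²)·1] / (σ√T) = (0.1236 + 0.0680) / 0.2900 = 0.6609 which rounds to 0.66
√T = √1 = 1.0000
φ(d₁) = φ(0.66) = 0.3209
exp(−qT) = exp(−0.014·1) = 0.9861
vega = S·exp(−qT)·φ(d₁)·√T = 430·0.9861·0.3209·1.0000 = 136.0690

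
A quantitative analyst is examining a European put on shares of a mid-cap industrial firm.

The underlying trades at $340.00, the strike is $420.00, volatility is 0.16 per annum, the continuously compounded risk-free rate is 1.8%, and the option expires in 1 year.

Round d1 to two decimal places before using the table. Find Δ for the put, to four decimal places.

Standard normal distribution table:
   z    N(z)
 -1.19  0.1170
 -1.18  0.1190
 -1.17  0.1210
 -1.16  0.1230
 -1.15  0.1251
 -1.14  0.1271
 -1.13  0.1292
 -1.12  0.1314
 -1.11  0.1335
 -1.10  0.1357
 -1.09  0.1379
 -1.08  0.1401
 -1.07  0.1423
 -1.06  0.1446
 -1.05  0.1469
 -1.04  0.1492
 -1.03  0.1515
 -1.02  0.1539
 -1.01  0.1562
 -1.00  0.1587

-0.8708

σ√T = 0.16·√1 = 0.1600
d₁ = [ln(340/420) + (0.018 + 0.16²/2)·1] / 0.1600 = [-0.2113 + 0.0308] / 0.1600 = -1.1282 which rounds to -1.13
N(d₁) = N(-1.13) = 0.1292
Δ_put = N(d₁) − 1 = 0.1292 − 1 = -0.8708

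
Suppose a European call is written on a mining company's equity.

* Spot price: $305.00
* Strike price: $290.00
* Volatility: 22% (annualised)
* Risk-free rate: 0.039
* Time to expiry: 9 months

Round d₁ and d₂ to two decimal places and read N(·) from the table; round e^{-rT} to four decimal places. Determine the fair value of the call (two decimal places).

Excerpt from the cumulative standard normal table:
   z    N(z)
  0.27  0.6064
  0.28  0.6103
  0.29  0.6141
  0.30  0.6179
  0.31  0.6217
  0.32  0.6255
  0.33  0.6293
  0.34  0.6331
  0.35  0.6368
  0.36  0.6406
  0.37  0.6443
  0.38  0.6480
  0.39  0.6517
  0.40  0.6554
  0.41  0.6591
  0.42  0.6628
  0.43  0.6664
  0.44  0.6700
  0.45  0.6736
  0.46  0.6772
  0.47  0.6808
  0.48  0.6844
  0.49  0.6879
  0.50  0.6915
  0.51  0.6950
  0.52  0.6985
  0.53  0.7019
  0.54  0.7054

$35.80

T = 0.75;  σ√T = 0.1905
ln(S/K) + (r + σ²/2)T = ln(305/290) + (0.039 + 0.22²/2)·0.75 = 0.0504 + 0.0474 = 0.0978
d₁ = 0.0978 / 0.1905 = 0.5135 → 0.51
d₂ = d₁ − σ√T = 0.5135 − 0.1905 = 0.3230 → 0.32
e^(−rT) = e^(−0.039·0.75) = 0.9712
N(d₁) = N(0.51) = 0.6950;  N(d₂) = N(0.32) = 0.6255
C = 305·0.6950 − 290·0.9712·0.6255 = 211.9750 − 176.1708 = 35.8042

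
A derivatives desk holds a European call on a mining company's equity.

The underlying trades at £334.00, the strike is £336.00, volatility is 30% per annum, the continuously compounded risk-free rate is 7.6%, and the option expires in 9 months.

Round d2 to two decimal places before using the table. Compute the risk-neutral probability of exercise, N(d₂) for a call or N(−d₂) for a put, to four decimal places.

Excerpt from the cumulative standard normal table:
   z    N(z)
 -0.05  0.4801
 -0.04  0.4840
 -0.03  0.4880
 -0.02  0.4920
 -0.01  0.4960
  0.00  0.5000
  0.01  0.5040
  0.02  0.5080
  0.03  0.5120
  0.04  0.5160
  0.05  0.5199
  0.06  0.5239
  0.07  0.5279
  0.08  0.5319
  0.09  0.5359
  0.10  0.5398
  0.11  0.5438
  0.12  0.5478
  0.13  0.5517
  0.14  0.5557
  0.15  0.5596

0.5279

σ√T = 0.3 × 0.8660 = 0.2598
d₁ = [ln(334/336) + (0.076 + 0.3²/2)·0.75] / 0.2598 = [-0.0060 + 0.0907] / 0.2598 = 0.3263 ⇒ 0.33
d₂ = d₁ − σ√T = 0.3263 − 0.2598 = 0.0665 ⇒ 0.07
Pr(exercise) under Q = N(d₂) = 0.5279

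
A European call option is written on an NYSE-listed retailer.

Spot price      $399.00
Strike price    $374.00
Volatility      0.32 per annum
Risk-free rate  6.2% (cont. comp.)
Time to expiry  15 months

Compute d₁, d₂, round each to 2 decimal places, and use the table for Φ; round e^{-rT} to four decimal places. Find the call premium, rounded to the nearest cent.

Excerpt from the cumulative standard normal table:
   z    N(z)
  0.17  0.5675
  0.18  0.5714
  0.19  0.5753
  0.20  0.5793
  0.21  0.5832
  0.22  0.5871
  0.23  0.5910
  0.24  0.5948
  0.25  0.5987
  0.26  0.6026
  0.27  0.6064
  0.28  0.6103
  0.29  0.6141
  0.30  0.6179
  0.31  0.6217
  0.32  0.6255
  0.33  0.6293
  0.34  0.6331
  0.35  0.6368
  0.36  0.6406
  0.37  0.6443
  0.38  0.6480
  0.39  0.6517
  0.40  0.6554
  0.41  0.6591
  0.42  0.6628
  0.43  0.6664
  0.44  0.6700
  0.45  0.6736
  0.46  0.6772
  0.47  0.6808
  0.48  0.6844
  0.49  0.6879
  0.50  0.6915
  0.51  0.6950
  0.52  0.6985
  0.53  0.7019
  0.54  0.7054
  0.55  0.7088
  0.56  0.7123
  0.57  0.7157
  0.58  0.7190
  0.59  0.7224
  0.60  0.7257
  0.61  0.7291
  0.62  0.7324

T = 1.25;  σ√T = 0.3578
ln(S/K) + (r + σ²/2)T = ln(399/374) + (0.062 + 0.32²/2)·1.25 = 0.0647 + 0.1415 = 0.2062
d₁ = 0.2062 / 0.3578 = 0.5764 ⇒ 0.58
d₂ = d₁ − σ√T = 0.5764 − 0.3578 = 0.2186 ⇒ 0.22
exp(−rT) = exp(−0.062·1.25) = 0.9254
C = 399·N(0.58) − 374·0.9254·N(0.22) = 399·0.7190 − 374·0.9254·0.5871 = 286.8810 − 203.1951 = 83.6859

$83.69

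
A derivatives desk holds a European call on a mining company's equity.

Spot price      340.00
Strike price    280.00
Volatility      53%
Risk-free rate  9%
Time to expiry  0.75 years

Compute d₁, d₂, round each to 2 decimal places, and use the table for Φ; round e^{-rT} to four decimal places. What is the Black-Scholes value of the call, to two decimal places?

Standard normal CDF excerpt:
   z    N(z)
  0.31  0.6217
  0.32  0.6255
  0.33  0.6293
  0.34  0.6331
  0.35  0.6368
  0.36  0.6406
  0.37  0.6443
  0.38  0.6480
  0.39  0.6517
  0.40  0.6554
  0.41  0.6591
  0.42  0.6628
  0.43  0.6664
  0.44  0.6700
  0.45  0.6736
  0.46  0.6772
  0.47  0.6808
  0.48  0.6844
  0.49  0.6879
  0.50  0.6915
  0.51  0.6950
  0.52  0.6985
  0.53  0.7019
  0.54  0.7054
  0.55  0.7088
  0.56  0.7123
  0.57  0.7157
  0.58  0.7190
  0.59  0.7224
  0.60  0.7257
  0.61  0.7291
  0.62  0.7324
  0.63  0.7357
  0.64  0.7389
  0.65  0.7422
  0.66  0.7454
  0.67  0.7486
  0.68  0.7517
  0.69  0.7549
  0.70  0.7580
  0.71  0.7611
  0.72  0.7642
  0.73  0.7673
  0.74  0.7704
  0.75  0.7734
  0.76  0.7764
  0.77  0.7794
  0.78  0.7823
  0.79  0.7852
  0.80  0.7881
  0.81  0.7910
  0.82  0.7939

σ√T = 0.53 × 0.8660 = 0.4590
d₁ = [ln(340/280) + (0.09 + ½·0.53²)·0.75] / (σ√T) = (0.1942 + 0.1728) / 0.4590 = 0.7996 ⇒ 0.80
d₂ = 0.7996 − 0.4590 = 0.3406 ⇒ 0.34
e^(−rT) = e^(−0.09·0.75) = 0.9347
N(d₁) = N(0.80) = 0.7881;  N(d₂) = N(0.34) = 0.6331
C = 340·0.7881 − 280·0.9347·0.6331 = 267.9540 − 165.6924 = 102.2616

102.26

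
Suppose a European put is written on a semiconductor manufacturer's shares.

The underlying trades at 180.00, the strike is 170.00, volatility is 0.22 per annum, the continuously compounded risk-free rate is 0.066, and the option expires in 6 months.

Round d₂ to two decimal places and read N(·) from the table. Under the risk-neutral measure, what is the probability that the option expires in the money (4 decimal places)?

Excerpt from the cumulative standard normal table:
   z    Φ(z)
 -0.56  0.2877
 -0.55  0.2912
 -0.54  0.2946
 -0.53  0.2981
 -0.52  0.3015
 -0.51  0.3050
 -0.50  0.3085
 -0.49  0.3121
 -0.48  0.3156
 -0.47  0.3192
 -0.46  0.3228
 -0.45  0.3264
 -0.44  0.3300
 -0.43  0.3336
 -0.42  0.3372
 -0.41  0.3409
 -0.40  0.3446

σ√T = 0.22·√0.5 = 0.1556
d₁ = [ln(180/170) + (0.066 + ½·0.22²)·0.5] / (σ√T) = (0.0572 + 0.0451) / 0.1556 = 0.6573 ≈ 0.66
d₂ = 0.6573 − 0.1556 = 0.5018 ≈ 0.50
Risk-neutral Pr[S_T < K] = N(−d₂) = N(-0.50) = 0.3085

0.3085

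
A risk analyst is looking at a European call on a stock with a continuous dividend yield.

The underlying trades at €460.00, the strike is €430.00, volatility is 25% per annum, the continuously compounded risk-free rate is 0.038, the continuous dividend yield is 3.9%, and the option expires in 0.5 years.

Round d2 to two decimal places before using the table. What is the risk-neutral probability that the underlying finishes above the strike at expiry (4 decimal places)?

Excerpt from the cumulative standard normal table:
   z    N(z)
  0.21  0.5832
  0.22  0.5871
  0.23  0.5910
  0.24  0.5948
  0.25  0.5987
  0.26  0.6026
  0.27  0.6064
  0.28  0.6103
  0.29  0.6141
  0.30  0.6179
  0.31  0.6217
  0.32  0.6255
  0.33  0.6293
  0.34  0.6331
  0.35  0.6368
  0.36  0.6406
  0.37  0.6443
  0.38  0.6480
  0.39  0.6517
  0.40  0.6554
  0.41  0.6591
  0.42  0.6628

0.6141

T = 0.5;  σ√T = 0.1768
d₁ = [ln(460/430) + (0.038 − 0.039 + ½·0.25²)·0.5] / (σ√T) = (0.0674 + 0.0151) / 0.1768 = 0.4671 ⇒ 0.47
d₂ = 0.4671 − 0.1768 = 0.2903 ⇒ 0.29
Risk-neutral Pr[S_T > K] = N(d₂) = N(0.29) = 0.6141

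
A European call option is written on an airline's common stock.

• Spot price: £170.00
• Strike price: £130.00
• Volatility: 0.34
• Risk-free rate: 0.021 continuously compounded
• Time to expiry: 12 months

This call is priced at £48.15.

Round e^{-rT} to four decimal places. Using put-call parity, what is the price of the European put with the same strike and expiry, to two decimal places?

£5.45

e^(−rT) = e^(−0.021·1) = 0.9792
Put-call parity: C − P = S − K·e^(−rT) = 170 − 130·0.9792 = 170 − 127.2960 = 42.7040
P = C − (C − P) = 48.15 − (42.7040) = 5.4460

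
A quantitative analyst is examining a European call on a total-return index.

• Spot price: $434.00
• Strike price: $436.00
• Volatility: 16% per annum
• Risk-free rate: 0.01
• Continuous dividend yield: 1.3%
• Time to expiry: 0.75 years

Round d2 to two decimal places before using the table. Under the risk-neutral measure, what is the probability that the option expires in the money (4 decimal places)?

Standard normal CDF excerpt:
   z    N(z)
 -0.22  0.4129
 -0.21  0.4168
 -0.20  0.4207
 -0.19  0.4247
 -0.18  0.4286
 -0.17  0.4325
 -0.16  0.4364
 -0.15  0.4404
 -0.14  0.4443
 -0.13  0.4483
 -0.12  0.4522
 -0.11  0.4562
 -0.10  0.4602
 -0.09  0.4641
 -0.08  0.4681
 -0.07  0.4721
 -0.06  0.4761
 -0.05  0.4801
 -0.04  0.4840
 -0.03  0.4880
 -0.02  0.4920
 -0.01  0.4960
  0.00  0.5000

0.4522

T = 0.75;  σ√T = 0.1386
d₁ = [ln(434/436) + (0.01 − 0.013 + ½·0.16²)·0.75] / (σ√T) = (-0.0046 + 0.0074) / 0.1386 = 0.0199 ⇒ 0.02
d₂ = 0.0199 − 0.1386 = -0.1187 ⇒ -0.12
Pr(exercise) under Q = N(d₂) = 0.4522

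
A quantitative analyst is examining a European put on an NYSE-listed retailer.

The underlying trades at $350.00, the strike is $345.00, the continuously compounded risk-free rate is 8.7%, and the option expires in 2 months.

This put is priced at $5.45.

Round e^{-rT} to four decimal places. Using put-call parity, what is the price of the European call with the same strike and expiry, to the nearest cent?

$15.42

exp(−rT) = exp(−0.087·0.1667) = 0.9856
Put-call parity: C − P = S − K·e^(−rT) = 350 − 345·0.9856 = 350 − 340.0320 = 9.9680
C = P + (C − P) = 5.45 + (9.9680) = 15.4180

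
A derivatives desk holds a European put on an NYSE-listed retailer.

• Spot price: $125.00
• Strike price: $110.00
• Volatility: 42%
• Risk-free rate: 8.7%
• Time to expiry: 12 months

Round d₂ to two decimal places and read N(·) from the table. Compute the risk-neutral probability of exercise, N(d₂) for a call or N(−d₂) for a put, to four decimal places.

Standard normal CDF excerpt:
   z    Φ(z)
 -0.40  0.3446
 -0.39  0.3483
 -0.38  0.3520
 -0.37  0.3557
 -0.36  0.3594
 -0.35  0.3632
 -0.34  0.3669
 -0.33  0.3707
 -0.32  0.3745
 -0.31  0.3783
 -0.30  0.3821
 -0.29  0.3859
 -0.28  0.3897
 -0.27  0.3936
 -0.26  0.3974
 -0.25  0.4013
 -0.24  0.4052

T = 1;  σ√T = 0.4200
ln(S/K) + (r + σ²/2)T = ln(125/110) + (0.087 + 0.42²/2)·1 = 0.1278 + 0.1752 = 0.3030
d₁ = 0.3030 / 0.4200 = 0.7215 which rounds to 0.72
d₂ = d₁ − σ√T = 0.7215 − 0.4200 = 0.3015 which rounds to 0.30
Risk-neutral Pr[S_T < K] = N(−d₂) = N(-0.30) = 0.3821

0.3821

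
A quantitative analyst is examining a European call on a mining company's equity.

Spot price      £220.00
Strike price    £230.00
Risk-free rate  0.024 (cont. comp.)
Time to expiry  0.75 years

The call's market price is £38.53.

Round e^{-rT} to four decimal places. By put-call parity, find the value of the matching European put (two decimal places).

£44.44

e^(−rT) = e^(−0.024·0.75) = 0.9822
Put-call parity: C − P = S − K·e^(−rT) = 220 − 230·0.9822 = 220 − 225.9060 = -5.9060
P = C − (C − P) = 38.53 − (-5.9060) = 44.4360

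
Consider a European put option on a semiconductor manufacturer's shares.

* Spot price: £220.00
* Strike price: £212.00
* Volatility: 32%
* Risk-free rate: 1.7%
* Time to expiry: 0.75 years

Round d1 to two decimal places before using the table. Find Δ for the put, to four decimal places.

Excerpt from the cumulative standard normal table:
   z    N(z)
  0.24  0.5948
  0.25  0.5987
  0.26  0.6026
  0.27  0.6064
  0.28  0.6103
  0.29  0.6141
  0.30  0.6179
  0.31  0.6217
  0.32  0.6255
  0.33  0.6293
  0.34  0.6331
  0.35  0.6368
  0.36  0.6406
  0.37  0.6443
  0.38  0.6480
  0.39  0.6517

-0.3745

σ√T = 0.32·√0.75 = 0.2771
ln(S/K) + (r + σ²/2)T = ln(220/212) + (0.017 + 0.32²/2)·0.75 = 0.0370 + 0.0512 = 0.0882
d₁ = 0.0882 / 0.2771 = 0.3182 → 0.32
N(d₁) = N(0.32) = 0.6255
Δ_put = N(d₁) − 1 = 0.6255 − 1 = -0.3745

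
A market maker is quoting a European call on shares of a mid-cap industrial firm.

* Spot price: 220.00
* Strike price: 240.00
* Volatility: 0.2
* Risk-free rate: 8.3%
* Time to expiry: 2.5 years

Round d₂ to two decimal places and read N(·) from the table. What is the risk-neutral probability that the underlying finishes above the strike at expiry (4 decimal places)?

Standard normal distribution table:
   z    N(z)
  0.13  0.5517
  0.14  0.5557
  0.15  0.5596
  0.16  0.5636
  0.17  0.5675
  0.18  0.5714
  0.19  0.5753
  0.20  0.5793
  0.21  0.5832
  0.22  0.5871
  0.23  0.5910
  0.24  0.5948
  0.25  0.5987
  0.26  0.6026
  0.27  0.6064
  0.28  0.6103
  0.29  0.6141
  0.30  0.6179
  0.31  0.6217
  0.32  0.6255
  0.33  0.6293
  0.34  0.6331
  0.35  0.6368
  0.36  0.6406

0.5871

T = 2.5;  σ√T = 0.3162
d₁ = [ln(220/240) + (0.083 + ½·0.2²)·2.5] / (σ√T) = (-0.0870 + 0.2575) / 0.3162 = 0.5391 which rounds to 0.54
d₂ = 0.5391 − 0.3162 = 0.2229 which rounds to 0.22
Pr(exercise) under Q = N(d₂) = 0.5871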